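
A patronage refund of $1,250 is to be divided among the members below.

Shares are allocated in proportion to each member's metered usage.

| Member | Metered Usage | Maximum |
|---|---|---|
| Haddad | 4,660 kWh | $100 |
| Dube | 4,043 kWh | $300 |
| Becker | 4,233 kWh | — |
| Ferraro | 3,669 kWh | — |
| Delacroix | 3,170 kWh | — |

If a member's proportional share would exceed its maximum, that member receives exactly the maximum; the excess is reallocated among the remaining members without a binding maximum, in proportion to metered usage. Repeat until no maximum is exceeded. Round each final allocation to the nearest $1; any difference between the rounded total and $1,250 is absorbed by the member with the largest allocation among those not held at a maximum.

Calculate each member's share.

Haddad: $100; Dube: $300; Becker: $325; Ferraro: $282; Delacroix: $243

Sum of metered usage: 19,775.
Pro-rata shares before constraints: Haddad 294.56; Dube 255.56; Becker 267.57; Ferraro 231.92; Delacroix 200.38.
Capped: Haddad ($100); remaining pool $1,150 reallocated over remaining metered usage 15,115.
Capped: Dube ($300); remaining pool $850 reallocated over remaining metered usage 11,072.
Shares after redistribution: Becker 324.97 → $325; Ferraro 281.67 → $282; Delacroix 243.36 → $243.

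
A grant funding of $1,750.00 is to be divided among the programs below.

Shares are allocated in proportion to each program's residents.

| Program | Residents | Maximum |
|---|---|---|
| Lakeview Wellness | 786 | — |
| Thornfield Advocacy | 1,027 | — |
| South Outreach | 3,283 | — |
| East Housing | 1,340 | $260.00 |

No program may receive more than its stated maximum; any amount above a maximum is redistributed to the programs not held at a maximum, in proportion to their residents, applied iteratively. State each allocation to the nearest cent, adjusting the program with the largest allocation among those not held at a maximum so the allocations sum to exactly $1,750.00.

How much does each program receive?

Lakeview Wellness: $229.82 | Thornfield Advocacy: $300.28 | South Outreach: $959.90 | East Housing: $260.00

Total residents = 6,436.
Proportional shares (ignoring caps): Lakeview Wellness 213.7197; Thornfield Advocacy 279.2495; South Outreach 892.6740; East Housing 364.3567.
Held at cap: East Housing ($260.00); balance $1,490.00 reallocated over remaining residents 5,096.
Shares after redistribution: Lakeview Wellness 229.8155 → $229.82; Thornfield Advocacy 300.2806 → $300.28; South Outreach 959.9038 → $959.90.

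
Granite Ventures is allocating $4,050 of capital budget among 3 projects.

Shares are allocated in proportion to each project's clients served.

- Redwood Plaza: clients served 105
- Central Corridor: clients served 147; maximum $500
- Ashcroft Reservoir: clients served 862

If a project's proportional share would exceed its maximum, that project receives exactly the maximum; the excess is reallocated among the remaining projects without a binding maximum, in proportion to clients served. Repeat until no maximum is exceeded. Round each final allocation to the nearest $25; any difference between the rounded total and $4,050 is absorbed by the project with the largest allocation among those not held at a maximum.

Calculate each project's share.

Redwood Plaza: $375 | Central Corridor: $500 | Ashcroft Reservoir: $3,175

Clients served total: 1,114.
Unconstrained shares: Redwood Plaza 381.73; Central Corridor 534.43; Ashcroft Reservoir 3,133.84.
Cap binds for Central Corridor ($500); remaining pool $3,550 reallocated over remaining clients served 967.
Shares after redistribution: Redwood Plaza 385.47 → $375; Ashcroft Reservoir 3,164.53 → $3,175.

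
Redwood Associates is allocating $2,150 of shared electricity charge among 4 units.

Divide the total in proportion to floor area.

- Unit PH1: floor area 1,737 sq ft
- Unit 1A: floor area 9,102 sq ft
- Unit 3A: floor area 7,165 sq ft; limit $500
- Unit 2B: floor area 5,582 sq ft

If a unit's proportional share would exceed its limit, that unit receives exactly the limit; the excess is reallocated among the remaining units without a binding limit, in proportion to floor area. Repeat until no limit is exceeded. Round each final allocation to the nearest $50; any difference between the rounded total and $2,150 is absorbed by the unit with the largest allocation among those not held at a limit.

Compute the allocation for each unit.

Total floor area = 23,586.
Proportional shares (ignoring caps): Unit PH1 158.34; Unit 1A 829.70; Unit 3A 653.13; Unit 2B 508.83.
Capped: Unit 3A ($500); remaining pool $1,650 reallocated over remaining floor area 16,421.
Redistributed shares: Unit PH1 174.54 → $150; Unit 1A 914.58 → $900; Unit 2B 560.89 → $550.
Rounding difference +$50 applied to Unit 1A → $950.

Unit PH1: $150 | Unit 1A: $950 | Unit 3A: $500 | Unit 2B: $550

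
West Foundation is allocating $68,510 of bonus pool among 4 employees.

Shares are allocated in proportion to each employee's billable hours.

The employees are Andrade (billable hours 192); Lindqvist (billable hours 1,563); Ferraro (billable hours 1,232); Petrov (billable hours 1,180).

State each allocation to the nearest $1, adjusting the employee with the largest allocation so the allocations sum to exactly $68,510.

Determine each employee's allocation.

Andrade: $3,157 | Lindqvist: $25,698 | Ferraro: $20,255 | Petrov: $19,400

Sum of billable hours: 4,167.
Proportional shares: Andrade 192/4,167 × $68,510 = 3,156.69; Lindqvist 1,563/4,167 × $68,510 = 25,697.42; Ferraro 1,232/4,167 × $68,510 = 20,255.42; Petrov 1,180/4,167 × $68,510 = 19,400.48.
Rounded to nearest $1: Andrade $3,157; Lindqvist $25,697; Ferraro $20,255; Petrov $19,400. Sum = $68,509.
Difference $68,510 − $68,509 = +$1 applied to largest allocation (Lindqvist): Lindqvist becomes $25,698.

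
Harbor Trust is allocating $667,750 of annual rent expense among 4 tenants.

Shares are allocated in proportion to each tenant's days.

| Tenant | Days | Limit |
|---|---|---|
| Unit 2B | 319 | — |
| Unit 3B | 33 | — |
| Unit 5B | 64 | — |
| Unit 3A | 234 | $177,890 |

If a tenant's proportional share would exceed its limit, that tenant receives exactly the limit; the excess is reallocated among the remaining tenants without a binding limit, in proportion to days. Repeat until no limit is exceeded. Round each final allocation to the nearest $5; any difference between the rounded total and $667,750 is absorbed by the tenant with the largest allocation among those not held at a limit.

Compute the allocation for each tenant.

Total days = 650.
Pro-rata shares before constraints: Unit 2B 327,711.15; Unit 3B 33,901.15; Unit 5B 65,747.69; Unit 3A 240,390.00.
Cap binds for Unit 3A ($177,890); remaining pool $489,860 reallocated over remaining days 416.
Remaining shares: Unit 2B 375,637.84 → $375,640; Unit 3B 38,859.09 → $38,860; Unit 5B 75,363.08 → $75,365.
Rounding difference −$5 applied to Unit 2B → $375,635.

Unit 2B: $375,635 | Unit 3B: $38,860 | Unit 5B: $75,365 | Unit 3A: $177,890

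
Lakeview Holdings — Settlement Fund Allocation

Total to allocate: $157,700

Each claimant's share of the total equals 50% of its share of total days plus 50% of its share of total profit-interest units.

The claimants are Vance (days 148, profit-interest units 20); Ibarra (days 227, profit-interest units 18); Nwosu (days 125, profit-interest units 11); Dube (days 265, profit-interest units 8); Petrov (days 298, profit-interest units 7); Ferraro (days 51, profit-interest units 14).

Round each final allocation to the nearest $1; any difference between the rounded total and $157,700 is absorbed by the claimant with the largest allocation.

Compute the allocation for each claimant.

Vance: $30,694 | Ibarra: $34,264 | Nwosu: $19,967 | Dube: $26,844 | Petrov: $28,169 | Ferraro: $17,762

Totals — days 1,114, profit-interest units 78.
Combined weights (50% days + 50% profit-interest units): Vance 0.1946; Ibarra 0.2173; Nwosu 0.1266; Dube 0.1702; Petrov 0.1786; Ferraro 0.1126.
Pro-rata amounts: Vance 30,693.53; Ibarra 34,263.43; Nwosu 19,967.49; Dube 26,844.14; Petrov 28,169.01; Ferraro 17,762.39.
After rounding ($1): Vance $30,694; Ibarra $34,263; Nwosu $19,967; Dube $26,844; Petrov $28,169; Ferraro $17,762. Sum = $157,699.
Difference $157,700 − $157,699 = +$1 applied to largest allocation (Ibarra): Ibarra becomes $34,264.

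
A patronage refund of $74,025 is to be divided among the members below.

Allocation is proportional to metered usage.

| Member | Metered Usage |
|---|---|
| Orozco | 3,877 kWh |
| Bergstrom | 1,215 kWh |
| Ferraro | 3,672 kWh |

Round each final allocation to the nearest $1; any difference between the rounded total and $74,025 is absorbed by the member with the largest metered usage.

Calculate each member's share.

Combined metered usage = 8,764.
Raw shares: Orozco 3,877/8,764 × $74,025 = 32,747.02; Bergstrom 1,215/8,764 × $74,025 = 10,262.48; Ferraro 3,672/8,764 × $74,025 = 31,015.495.
After rounding ($1): Orozco $32,747; Bergstrom $10,262; Ferraro $31,015. Sum = $74,024.
Difference $74,025 − $74,024 = +$1 applied to largest metered usage (Orozco): Orozco becomes $32,748.

Orozco: $32,748 · Bergstrom: $10,262 · Ferraro: $31,015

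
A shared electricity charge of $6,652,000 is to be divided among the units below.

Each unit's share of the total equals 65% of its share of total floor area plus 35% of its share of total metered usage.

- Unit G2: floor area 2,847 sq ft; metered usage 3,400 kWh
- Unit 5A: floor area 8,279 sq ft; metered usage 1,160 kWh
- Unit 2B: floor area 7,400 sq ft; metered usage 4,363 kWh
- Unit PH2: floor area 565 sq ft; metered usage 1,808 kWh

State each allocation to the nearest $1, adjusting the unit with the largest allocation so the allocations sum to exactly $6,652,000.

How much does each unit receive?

Unit G2: $1,382,464 · Unit 5A: $2,126,732 · Unit 2B: $2,622,577 · Unit PH2: $520,227

Floor area total 19,091; metered usage total 10,731.
Composite weights (65% floor area + 35% metered usage): Unit G2 0.2078; Unit 5A 0.3197; Unit 2B 0.3943; Unit PH2 0.0782.
Raw shares: Unit G2 1,382,463.76; Unit 5A 2,126,732.26; Unit 2B 2,622,576.65; Unit PH2 520,227.34.
At nearest $1: Unit G2 $1,382,464; Unit 5A $2,126,732; Unit 2B $2,622,577; Unit PH2 $520,227. Sum = $6,652,000.
Sum already equals the total — no adjustment.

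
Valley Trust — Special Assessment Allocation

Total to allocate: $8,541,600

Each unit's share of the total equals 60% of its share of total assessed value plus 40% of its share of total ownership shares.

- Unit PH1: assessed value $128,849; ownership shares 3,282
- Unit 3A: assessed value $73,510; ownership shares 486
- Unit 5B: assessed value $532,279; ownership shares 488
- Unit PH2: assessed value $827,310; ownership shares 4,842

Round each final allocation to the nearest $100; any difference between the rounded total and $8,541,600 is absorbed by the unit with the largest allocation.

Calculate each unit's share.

Totals — assessed value 1,561,948, ownership shares 9,098.
Blended shares (60% assessed value + 40% ownership shares): Unit PH1 0.1938; Unit 3A 0.0496; Unit 5B 0.2259; Unit PH2 0.5307.
Unrounded shares: Unit PH1 1,655,284.79; Unit 3A 423,707.34; Unit 5B 1,929,740.78; Unit PH2 4,532,867.09.
After rounding ($100): Unit PH1 $1,655,300; Unit 3A $423,700; Unit 5B $1,929,700; Unit PH2 $4,532,900. Sum = $8,541,600.
No rounding difference to absorb.

Unit PH1: $1,655,300 · Unit 3A: $423,700 · Unit 5B: $1,929,700 · Unit PH2: $4,532,900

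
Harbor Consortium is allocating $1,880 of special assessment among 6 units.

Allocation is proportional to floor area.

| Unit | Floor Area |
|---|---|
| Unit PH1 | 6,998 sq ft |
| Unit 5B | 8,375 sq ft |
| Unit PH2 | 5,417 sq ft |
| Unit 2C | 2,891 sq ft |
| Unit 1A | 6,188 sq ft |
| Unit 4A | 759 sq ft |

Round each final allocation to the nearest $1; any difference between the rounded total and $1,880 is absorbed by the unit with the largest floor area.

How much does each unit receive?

Unit PH1: $430; Unit 5B: $513; Unit PH2: $333; Unit 2C: $177; Unit 1A: $380; Unit 4A: $47

Sum of floor area: 30,628.
Raw shares: Unit PH1 6,998/30,628 × $1,880 = 429.55; Unit 5B 8,375/30,628 × $1,880 = 514.07; Unit PH2 5,417/30,628 × $1,880 = 332.505; Unit 2C 2,891/30,628 × $1,880 = 177.45; Unit 1A 6,188/30,628 × $1,880 = 379.83; Unit 4A 759/30,628 × $1,880 = 46.59.
At nearest $1: Unit PH1 $430; Unit 5B $514; Unit PH2 $333; Unit 2C $177; Unit 1A $380; Unit 4A $47. Sum = $1,881.
Difference $1,880 − $1,881 = −$1 applied to largest floor area (Unit 5B): Unit 5B becomes $513.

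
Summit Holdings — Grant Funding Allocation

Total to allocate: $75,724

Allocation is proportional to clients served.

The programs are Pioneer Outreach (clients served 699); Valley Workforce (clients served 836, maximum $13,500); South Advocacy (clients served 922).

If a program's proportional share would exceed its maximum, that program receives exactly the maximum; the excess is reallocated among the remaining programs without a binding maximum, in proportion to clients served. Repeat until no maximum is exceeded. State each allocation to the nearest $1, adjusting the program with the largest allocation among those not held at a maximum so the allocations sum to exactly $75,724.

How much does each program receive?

Pioneer Outreach: $26,832 · Valley Workforce: $13,500 · South Advocacy: $35,392

Clients served total: 2,457.
Pro-rata shares before constraints: Pioneer Outreach 21,542.97; Valley Workforce 25,765.27; South Advocacy 28,415.76.
Capped: Valley Workforce ($13,500); remaining pool $62,224 reallocated over remaining clients served 1,621.
Shares after redistribution: Pioneer Outreach 26,831.94 → $26,832; South Advocacy 35,392.06 → $35,392.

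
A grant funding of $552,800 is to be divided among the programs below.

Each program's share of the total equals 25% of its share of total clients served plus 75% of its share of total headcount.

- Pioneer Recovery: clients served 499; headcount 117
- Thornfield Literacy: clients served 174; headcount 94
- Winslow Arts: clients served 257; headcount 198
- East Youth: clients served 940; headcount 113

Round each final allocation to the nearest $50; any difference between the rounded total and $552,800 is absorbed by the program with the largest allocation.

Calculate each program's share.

Pioneer Recovery: $129,800 | Thornfield Literacy: $87,500 | Winslow Arts: $176,300 | East Youth: $159,200

Clients served total 1,870; headcount total 522.
Blended shares (25% clients served + 75% headcount): Pioneer Recovery 0.2348; Thornfield Literacy 0.1583; Winslow Arts 0.3188; East Youth 0.2880.
Unrounded shares: Pioneer Recovery 129,805.55; Thornfield Literacy 87,519.02; Winslow Arts 176,255.33; East Youth 159,220.09.
Rounded to nearest $50: Pioneer Recovery $129,800; Thornfield Literacy $87,500; Winslow Arts $176,250; East Youth $159,200. Sum = $552,750.
Difference $552,800 − $552,750 = +$50 applied to largest allocation (Winslow Arts): Winslow Arts becomes $176,300.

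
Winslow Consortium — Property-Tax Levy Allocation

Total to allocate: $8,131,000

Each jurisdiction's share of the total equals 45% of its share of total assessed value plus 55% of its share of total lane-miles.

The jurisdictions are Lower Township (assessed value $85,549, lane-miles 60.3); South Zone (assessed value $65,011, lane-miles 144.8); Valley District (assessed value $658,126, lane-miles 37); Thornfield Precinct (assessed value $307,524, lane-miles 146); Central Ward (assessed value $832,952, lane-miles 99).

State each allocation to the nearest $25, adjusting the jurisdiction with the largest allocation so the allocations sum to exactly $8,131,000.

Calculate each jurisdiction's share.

Assessed value total 1,949,162; lane-miles total 487.1.
Composite weights (45% assessed value + 55% lane-miles): Lower Township 0.0878; South Zone 0.1785; Valley District 0.1937; Thornfield Precinct 0.2359; Central Ward 0.3041.
Unrounded shares: Lower Township 714,204.27; South Zone 1,451,442.40; Valley District 1,575,124.27; Thornfield Precinct 1,917,702.86; Central Ward 2,472,526.20.
At nearest $25: Lower Township $714,200; South Zone $1,451,450; Valley District $1,575,125; Thornfield Precinct $1,917,700; Central Ward $2,472,525. Sum = $8,131,000.
No rounding difference to absorb.

Lower Township: $714,200 · South Zone: $1,451,450 · Valley District: $1,575,125 · Thornfield Precinct: $1,917,700 · Central Ward: $2,472,525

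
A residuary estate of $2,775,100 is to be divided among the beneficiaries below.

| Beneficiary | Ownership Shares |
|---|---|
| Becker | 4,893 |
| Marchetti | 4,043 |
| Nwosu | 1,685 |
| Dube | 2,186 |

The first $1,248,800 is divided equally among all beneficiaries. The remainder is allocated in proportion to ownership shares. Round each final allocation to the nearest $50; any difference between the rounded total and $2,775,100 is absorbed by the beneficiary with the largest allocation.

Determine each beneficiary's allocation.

$1,248,800 shared equally gives $312,200 per beneficiary.
Remainder $1,526,300 by ownership shares (total 12,807): Becker 583,133.12 → $583,150; Marchetti 481,832.66 → $481,850; Nwosu 200,813.27 → $200,800; Dube 260,520.95 → $260,500.
Totals: Becker $312,200 + $583,150 = $895,350; Marchetti $312,200 + $481,850 = $794,050; Nwosu $312,200 + $200,800 = $513,000; Dube $312,200 + $260,500 = $572,700.

Becker: $895,350; Marchetti: $794,050; Nwosu: $513,000; Dube: $572,700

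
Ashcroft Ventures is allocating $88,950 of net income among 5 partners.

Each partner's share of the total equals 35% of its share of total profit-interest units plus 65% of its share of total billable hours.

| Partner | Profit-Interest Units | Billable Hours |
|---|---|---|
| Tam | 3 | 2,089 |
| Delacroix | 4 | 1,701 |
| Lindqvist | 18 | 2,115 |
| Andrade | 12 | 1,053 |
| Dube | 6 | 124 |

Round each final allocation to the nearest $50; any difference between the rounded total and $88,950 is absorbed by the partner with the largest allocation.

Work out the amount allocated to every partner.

Tam: $19,250; Delacroix: $16,800; Lindqvist: $30,250; Andrade: $17,300; Dube: $5,350

Profit-interest units total 43; billable hours total 7,082.
Composite weights (35% profit-interest units + 65% billable hours): Tam 0.2162; Delacroix 0.1887; Lindqvist 0.3406; Andrade 0.1943; Dube 0.0602.
Proportional shares: Tam 19,226.65; Delacroix 16,783.02; Lindqvist 30,299.08; Andrade 17,284.84; Dube 5,356.41.
At nearest $50: Tam $19,250; Delacroix $16,800; Lindqvist $30,300; Andrade $17,300; Dube $5,350. Sum = $89,000.
Difference $88,950 − $89,000 = −$50 applied to largest allocation (Lindqvist): Lindqvist becomes $30,250.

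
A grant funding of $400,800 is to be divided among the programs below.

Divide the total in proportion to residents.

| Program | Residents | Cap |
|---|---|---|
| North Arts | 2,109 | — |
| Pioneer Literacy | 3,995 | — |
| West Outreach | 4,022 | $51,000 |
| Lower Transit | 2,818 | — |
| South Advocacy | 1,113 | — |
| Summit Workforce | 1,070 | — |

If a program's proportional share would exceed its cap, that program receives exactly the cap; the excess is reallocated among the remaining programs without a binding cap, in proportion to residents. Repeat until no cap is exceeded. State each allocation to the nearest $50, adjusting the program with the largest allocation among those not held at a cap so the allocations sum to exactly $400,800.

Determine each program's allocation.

Residents total: 15,127.
Pro-rata shares before constraints: North Arts 55,879.37; Pioneer Literacy 105,850.20; West Outreach 106,565.58; Lower Transit 74,664.80; South Advocacy 29,489.68; Summit Workforce 28,350.37.
Capped: West Outreach ($51,000); remaining pool $349,800 reallocated over remaining residents 11,105.
Remaining shares: North Arts 66,432.08 → $66,450; Pioneer Literacy 125,839.80 → $125,850; Lower Transit 88,765.10 → $88,750; South Advocacy 35,058.75 → $35,050; Summit Workforce 33,704.28 → $33,700.

North Arts: $66,450 | Pioneer Literacy: $125,850 | West Outreach: $51,000 | Lower Transit: $88,750 | South Advocacy: $35,050 | Summit Workforce: $33,700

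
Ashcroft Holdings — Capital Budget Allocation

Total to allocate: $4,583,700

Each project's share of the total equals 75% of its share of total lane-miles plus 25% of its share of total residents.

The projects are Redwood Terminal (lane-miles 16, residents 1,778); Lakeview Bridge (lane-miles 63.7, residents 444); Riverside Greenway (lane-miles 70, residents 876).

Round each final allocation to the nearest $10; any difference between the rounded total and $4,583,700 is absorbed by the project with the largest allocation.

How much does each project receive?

Totals — lane-miles 149.7, residents 3,098.
Combined weights (75% lane-miles + 25% residents): Redwood Terminal 0.2236; Lakeview Bridge 0.3550; Riverside Greenway 0.4214.
Raw shares: Redwood Terminal 1,025,098.60; Lakeview Bridge 1,627,066.11; Riverside Greenway 1,931,535.29.
At nearest $10: Redwood Terminal $1,025,100; Lakeview Bridge $1,627,070; Riverside Greenway $1,931,540. Sum = $4,583,710.
Difference $4,583,700 − $4,583,710 = −$10 applied to largest allocation (Riverside Greenway): Riverside Greenway becomes $1,931,530.

Redwood Terminal: $1,025,100 | Lakeview Bridge: $1,627,070 | Riverside Greenway: $1,931,530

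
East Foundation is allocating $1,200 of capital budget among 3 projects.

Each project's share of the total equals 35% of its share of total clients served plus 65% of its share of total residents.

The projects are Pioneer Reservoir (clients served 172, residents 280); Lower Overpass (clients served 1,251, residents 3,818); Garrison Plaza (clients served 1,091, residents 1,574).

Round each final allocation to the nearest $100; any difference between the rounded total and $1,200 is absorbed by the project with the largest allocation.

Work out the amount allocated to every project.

Pioneer Reservoir: $100 | Lower Overpass: $700 | Garrison Plaza: $400

Clients served total 2,514; residents total 5,672.
Blended shares (35% clients served + 65% residents): Pioneer Reservoir 0.0560; Lower Overpass 0.6117; Garrison Plaza 0.3323.
Raw shares: Pioneer Reservoir 67.24; Lower Overpass 734.04; Garrison Plaza 398.72.
After rounding ($100): Pioneer Reservoir $100; Lower Overpass $700; Garrison Plaza $400. Sum = $1,200.
Rounded total matches; no reconciliation needed.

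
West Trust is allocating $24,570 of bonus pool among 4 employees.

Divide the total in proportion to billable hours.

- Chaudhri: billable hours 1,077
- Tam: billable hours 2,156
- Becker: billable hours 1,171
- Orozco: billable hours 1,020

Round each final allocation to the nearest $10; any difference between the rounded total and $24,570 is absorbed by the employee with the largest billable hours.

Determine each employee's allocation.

Chaudhri: $4,880; Tam: $9,770; Becker: $5,300; Orozco: $4,620

Sum of billable hours: 1,077 + 2,156 + 1,171 + 1,020 = 5,424.
Pro-rata amounts: Chaudhri 4,878.67; Tam 9,766.39; Becker 5,304.47; Orozco 4,620.46.
Rounded to nearest $10: Chaudhri $4,880; Tam $9,770; Becker $5,300; Orozco $4,620. Sum = $24,570.
Sum already equals the total — no adjustment.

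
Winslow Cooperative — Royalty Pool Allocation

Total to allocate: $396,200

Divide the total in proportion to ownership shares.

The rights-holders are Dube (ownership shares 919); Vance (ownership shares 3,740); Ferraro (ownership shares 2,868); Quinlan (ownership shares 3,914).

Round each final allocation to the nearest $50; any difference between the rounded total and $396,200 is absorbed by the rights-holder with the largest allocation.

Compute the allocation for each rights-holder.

Dube: $31,800; Vance: $129,500; Ferraro: $99,300; Quinlan: $135,600

Ownership shares total: 11,441.
Unrounded shares: Dube 919/11,441 × $396,200 = 31,824.82; Vance 3,740/11,441 × $396,200 = 129,515.60; Ferraro 2,868/11,441 × $396,200 = 99,318.38; Quinlan 3,914/11,441 × $396,200 = 135,541.19.
Rounded to nearest $50: Dube $31,800; Vance $129,500; Ferraro $99,300; Quinlan $135,550. Sum = $396,150.
Difference $396,200 − $396,150 = +$50 applied to largest allocation (Quinlan): Quinlan becomes $135,600.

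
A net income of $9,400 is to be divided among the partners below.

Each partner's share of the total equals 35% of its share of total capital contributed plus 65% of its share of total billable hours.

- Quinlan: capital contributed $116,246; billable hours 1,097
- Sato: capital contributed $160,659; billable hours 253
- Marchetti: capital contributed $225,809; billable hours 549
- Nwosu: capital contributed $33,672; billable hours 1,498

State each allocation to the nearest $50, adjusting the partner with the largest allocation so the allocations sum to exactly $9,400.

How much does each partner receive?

Totals — capital contributed 536,386, billable hours 3,397.
Blended shares (35% capital contributed + 65% billable hours): Quinlan 0.2858; Sato 0.1532; Marchetti 0.2524; Nwosu 0.3086.
Proportional shares: Quinlan 2,686.13; Sato 1,440.48; Marchetti 2,372.49; Nwosu 2,900.90.
After rounding ($50): Quinlan $2,700; Sato $1,450; Marchetti $2,350; Nwosu $2,900. Sum = $9,400.
No rounding difference to absorb.

Quinlan: $2,700 | Sato: $1,450 | Marchetti: $2,350 | Nwosu: $2,900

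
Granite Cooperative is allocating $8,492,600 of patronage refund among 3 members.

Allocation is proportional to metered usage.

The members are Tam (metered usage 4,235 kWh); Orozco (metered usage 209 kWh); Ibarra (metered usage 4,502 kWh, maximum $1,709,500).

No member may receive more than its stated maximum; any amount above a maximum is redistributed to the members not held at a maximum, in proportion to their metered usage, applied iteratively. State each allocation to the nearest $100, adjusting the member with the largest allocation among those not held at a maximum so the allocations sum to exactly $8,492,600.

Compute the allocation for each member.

Sum of metered usage: 8,946.
Pro-rata shares before constraints: Tam 4,020,362.28; Orozco 198,407.49; Ibarra 4,273,830.23.
Held at cap: Ibarra ($1,709,500); residual $6,783,100 reallocated over remaining metered usage 4,444.
Remaining shares: Tam 6,464,092.82 → $6,464,100; Orozco 319,007.18 → $319,000.

Tam: $6,464,100 · Orozco: $319,000 · Ibarra: $1,709,500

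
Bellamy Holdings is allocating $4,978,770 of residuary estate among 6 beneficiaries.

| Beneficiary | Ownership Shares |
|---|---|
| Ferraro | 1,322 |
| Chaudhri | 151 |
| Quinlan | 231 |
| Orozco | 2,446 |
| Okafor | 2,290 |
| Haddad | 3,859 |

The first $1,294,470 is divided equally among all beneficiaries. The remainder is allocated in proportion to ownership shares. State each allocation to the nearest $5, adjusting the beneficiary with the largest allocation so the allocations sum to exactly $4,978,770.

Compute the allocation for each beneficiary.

First tranche $1,294,470 split equally: $215,745 each.
Remainder $3,684,300 by ownership shares (total 10,299): Ferraro 472,924.03 → $472,925; Chaudhri 54,017.80 → $54,020; Quinlan 82,636.50 → $82,635; Orozco 875,016.78 → $875,015; Okafor 819,210.31 → $819,210; Haddad 1,380,494.58 → $1,380,495.
Totals: Ferraro $215,745 + $472,925 = $688,670; Chaudhri $215,745 + $54,020 = $269,765; Quinlan $215,745 + $82,635 = $298,380; Orozco $215,745 + $875,015 = $1,090,760; Okafor $215,745 + $819,210 = $1,034,955; Haddad $215,745 + $1,380,495 = $1,596,240.

Ferraro: $688,670 | Chaudhri: $269,765 | Quinlan: $298,380 | Orozco: $1,090,760 | Okafor: $1,034,955 | Haddad: $1,596,240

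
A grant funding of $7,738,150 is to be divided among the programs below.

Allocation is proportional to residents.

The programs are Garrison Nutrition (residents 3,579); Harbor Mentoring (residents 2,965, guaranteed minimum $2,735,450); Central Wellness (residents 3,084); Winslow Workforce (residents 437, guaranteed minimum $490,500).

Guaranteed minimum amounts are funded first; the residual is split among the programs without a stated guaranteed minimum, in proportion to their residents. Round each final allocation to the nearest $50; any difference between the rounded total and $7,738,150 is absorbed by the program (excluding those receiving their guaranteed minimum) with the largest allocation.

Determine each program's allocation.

Garrison Nutrition: $2,423,700 · Harbor Mentoring: $2,735,450 · Central Wellness: $2,088,500 · Winslow Workforce: $490,500

Fund the minimums — Harbor Mentoring $2,735,450; Winslow Workforce $490,500. Remaining pool $4,512,200.
Remaining pool split over remaining residents 6,663: Garrison Nutrition 2,423,707.61 → $2,423,700; Central Wellness 2,088,492.39 → $2,088,500.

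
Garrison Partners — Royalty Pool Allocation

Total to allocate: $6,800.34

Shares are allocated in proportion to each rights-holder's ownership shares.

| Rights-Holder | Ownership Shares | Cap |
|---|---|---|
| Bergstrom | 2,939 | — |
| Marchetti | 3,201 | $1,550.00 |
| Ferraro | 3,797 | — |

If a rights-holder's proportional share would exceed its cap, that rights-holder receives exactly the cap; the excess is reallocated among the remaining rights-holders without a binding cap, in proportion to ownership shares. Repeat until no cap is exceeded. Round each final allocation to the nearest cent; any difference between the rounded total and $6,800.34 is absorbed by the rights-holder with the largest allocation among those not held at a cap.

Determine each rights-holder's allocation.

Bergstrom: $2,290.79; Marchetti: $1,550.00; Ferraro: $2,959.55

Combined ownership shares = 9,937.
Pro-rata shares before constraints: Bergstrom 2,011.2911; Marchetti 2,190.5895; Ferraro 2,598.4594.
Capped: Marchetti ($1,550.00); residual $5,250.34 reallocated over remaining ownership shares 6,736.
Shares after redistribution: Bergstrom 2,290.7882 → $2,290.79; Ferraro 2,959.5518 → $2,959.55.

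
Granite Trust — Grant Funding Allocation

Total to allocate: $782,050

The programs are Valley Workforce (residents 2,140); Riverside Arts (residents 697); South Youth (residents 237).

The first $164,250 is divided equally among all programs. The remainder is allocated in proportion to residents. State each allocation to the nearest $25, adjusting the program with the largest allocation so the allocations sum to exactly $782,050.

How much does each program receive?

Valley Workforce: $484,850; Riverside Arts: $194,825; South Youth: $102,375

First tranche $164,250 split equally: $54,750 each.
Remainder $617,800 by residents (total 3,074): Valley Workforce 430,088.48 → $430,100; Riverside Arts 140,080.22 → $140,075; South Youth 47,631.29 → $47,625.
Totals: Valley Workforce $54,750 + $430,100 = $484,850; Riverside Arts $54,750 + $140,075 = $194,825; South Youth $54,750 + $47,625 = $102,375.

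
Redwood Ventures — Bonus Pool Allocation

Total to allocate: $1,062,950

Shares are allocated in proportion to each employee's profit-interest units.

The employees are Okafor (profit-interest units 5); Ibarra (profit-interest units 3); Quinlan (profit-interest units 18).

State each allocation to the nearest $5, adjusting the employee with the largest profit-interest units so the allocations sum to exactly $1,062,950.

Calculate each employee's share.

Total profit-interest units = 26.
Raw shares: Okafor 5/26 × $1,062,950 = 204,413.46; Ibarra 3/26 × $1,062,950 = 122,648.08; Quinlan 18/26 × $1,062,950 = 735,888.46.
After rounding ($5): Okafor $204,415; Ibarra $122,650; Quinlan $735,890. Sum = $1,062,955.
Difference $1,062,950 − $1,062,955 = −$5 applied to largest profit-interest units (Quinlan): Quinlan becomes $735,885.

Okafor: $204,415 | Ibarra: $122,650 | Quinlan: $735,885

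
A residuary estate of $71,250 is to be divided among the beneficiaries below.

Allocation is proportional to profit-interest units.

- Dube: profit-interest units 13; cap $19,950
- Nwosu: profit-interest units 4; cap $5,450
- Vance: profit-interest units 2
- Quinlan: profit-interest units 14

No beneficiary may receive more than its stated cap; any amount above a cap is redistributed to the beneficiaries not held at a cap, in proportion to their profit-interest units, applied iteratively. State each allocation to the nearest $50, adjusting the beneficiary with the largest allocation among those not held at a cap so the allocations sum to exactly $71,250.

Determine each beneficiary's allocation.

Profit-interest units total: 33.
Unconstrained shares: Dube 28,068.18; Nwosu 8,636.36; Vance 4,318.18; Quinlan 30,227.27.
Cap binds for Dube ($19,950), Nwosu ($5,450); remaining pool $45,850 reallocated over remaining profit-interest units 16.
Remaining shares: Vance 5,731.25 → $5,750; Quinlan 40,118.75 → $40,100.

Dube: $19,950; Nwosu: $5,450; Vance: $5,750; Quinlan: $40,100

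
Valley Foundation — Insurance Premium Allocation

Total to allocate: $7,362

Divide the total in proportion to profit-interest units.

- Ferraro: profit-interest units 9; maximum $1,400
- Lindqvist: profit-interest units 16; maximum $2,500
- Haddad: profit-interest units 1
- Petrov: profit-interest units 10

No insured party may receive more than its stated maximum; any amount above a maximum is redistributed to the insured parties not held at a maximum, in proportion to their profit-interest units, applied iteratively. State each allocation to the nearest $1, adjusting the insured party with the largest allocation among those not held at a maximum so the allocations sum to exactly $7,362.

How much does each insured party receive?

Combined profit-interest units = 36.
Unconstrained shares: Ferraro 1,840.50; Lindqvist 3,272.00; Haddad 204.50; Petrov 2,045.00.
Capped: Ferraro ($1,400), Lindqvist ($2,500); balance $3,462 reallocated over remaining profit-interest units 11.
Shares after redistribution: Haddad 314.73 → $315; Petrov 3,147.27 → $3,147.

Ferraro: $1,400 · Lindqvist: $2,500 · Haddad: $315 · Petrov: $3,147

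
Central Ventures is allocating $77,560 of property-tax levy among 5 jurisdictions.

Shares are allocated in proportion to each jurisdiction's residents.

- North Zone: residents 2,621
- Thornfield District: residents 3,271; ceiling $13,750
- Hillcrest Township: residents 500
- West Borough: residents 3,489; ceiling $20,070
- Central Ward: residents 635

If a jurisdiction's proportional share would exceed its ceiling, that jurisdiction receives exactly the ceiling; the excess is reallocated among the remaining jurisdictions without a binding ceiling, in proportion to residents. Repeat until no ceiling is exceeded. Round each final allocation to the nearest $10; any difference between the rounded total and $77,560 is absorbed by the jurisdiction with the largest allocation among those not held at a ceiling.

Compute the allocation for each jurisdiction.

Total residents = 10,516.
Proportional shares (ignoring caps): North Zone 19,331.00; Thornfield District 24,125.02; Hillcrest Township 3,687.71; West Borough 25,732.87; Central Ward 4,683.40.
Capped: Thornfield District ($13,750), West Borough ($20,070); residual $43,740 reallocated over remaining residents 3,756.
Shares after redistribution: North Zone 30,522.51 → $30,520; Hillcrest Township 5,822.68 → $5,820; Central Ward 7,394.81 → $7,390.
Rounding difference +$10 applied to North Zone → $30,530.

North Zone: $30,530 | Thornfield District: $13,750 | Hillcrest Township: $5,820 | West Borough: $20,070 | Central Ward: $7,390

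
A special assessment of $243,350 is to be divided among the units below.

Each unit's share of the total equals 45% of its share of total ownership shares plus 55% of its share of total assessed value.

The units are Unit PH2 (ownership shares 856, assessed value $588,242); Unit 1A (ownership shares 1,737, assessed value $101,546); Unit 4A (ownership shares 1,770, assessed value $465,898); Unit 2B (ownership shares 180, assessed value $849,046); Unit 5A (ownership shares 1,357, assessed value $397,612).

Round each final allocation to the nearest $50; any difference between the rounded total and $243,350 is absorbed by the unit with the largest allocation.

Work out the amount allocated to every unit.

Unit PH2: $48,650 · Unit 1A: $37,900 · Unit 4A: $58,800 · Unit 2B: $50,650 · Unit 5A: $47,350

Ownership shares total 5,900; assessed value total 2,402,344.
Composite weights (45% ownership shares + 55% assessed value): Unit PH2 0.2000; Unit 1A 0.1557; Unit 4A 0.2417; Unit 2B 0.2081; Unit 5A 0.1945.
Proportional shares: Unit PH2 48,660.77; Unit 1A 37,897.21; Unit 4A 58,808.96; Unit 2B 50,644.06; Unit 5A 47,339.00.
After rounding ($50): Unit PH2 $48,650; Unit 1A $37,900; Unit 4A $58,800; Unit 2B $50,650; Unit 5A $47,350. Sum = $243,350.
Sum already equals the total — no adjustment.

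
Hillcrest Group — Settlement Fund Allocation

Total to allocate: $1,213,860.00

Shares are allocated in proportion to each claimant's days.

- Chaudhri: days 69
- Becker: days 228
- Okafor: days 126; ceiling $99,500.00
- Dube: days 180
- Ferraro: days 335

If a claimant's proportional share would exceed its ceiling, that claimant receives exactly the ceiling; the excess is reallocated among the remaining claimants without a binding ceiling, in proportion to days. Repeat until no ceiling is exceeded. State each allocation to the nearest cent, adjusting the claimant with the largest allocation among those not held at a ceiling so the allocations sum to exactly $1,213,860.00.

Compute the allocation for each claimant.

Sum of days: 938.
Proportional shares (ignoring caps): Chaudhri 89,292.4733; Becker 295,053.3902; Okafor 163,055.8209; Dube 232,936.8870; Ferraro 433,521.4286.
Capped: Okafor ($99,500.00); balance $1,114,360.00 reallocated over remaining days 812.
Redistributed shares: Chaudhri 94,693.1527 → $94,693.15; Becker 312,899.1133 → $312,899.11; Dube 247,025.6158 → $247,025.62; Ferraro 459,742.1182 → $459,742.12.

Chaudhri: $94,693.15; Becker: $312,899.11; Okafor: $99,500.00; Dube: $247,025.62; Ferraro: $459,742.12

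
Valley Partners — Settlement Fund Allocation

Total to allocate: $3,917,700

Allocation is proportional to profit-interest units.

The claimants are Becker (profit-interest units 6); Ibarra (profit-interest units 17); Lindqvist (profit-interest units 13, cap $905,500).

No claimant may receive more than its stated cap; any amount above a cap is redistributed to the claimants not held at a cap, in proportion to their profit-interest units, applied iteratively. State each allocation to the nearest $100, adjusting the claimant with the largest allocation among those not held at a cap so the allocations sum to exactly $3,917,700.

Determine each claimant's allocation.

Becker: $785,800 · Ibarra: $2,226,400 · Lindqvist: $905,500

Combined profit-interest units = 36.
Proportional shares (ignoring caps): Becker 652,950.00; Ibarra 1,850,025.00; Lindqvist 1,414,725.00.
Capped: Lindqvist ($905,500); remaining pool $3,012,200 reallocated over remaining profit-interest units 23.
Redistributed shares: Becker 785,791.30 → $785,800; Ibarra 2,226,408.70 → $2,226,400.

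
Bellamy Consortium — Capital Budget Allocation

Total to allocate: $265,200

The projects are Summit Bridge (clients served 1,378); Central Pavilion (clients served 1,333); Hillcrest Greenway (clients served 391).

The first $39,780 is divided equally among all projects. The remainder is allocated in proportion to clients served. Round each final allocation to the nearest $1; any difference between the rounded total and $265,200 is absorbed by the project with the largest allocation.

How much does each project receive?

$39,780 shared equally gives $13,260 per project.
Remainder $225,420 by clients served (total 3,102): Summit Bridge 100,138.22 → $100,138; Central Pavilion 96,868.10 → $96,868; Hillcrest Greenway 28,413.68 → $28,414.
Totals: Summit Bridge $13,260 + $100,138 = $113,398; Central Pavilion $13,260 + $96,868 = $110,128; Hillcrest Greenway $13,260 + $28,414 = $41,674.

Summit Bridge: $113,398 · Central Pavilion: $110,128 · Hillcrest Greenway: $41,674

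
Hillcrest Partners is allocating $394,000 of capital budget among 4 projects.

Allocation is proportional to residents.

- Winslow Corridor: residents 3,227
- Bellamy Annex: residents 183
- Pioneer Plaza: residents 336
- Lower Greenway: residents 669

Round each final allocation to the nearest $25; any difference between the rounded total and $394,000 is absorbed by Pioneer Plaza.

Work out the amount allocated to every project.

Sum of residents: 4,415.
Pro-rata amounts: Winslow Corridor 3,227/4,415 × $394,000 = 287,981.43; Bellamy Annex 183/4,415 × $394,000 = 16,331.14; Pioneer Plaza 336/4,415 × $394,000 = 29,985.05; Lower Greenway 669/4,415 × $394,000 = 59,702.38.
After rounding ($25): Winslow Corridor $287,975; Bellamy Annex $16,325; Pioneer Plaza $29,975; Lower Greenway $59,700. Sum = $393,975.
Difference $394,000 − $393,975 = +$25 applied to Pioneer Plaza: Pioneer Plaza becomes $30,000.

Winslow Corridor: $287,975; Bellamy Annex: $16,325; Pioneer Plaza: $30,000; Lower Greenway: $59,700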